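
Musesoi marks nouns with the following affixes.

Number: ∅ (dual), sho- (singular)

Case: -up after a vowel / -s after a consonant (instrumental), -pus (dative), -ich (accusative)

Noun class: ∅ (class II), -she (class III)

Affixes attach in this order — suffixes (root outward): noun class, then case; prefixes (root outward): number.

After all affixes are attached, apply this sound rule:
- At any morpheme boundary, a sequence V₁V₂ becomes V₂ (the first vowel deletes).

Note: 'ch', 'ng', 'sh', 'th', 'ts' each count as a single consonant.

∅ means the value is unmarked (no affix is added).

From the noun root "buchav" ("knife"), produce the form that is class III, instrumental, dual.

number = dual: zero marking, form stays buchav.
Attach noun class class III -she → buchavshe.
Attach case instrumental -up (after vowel 'e') → buchavsheup.
Apply vowel deletion: buchavsheup → buchavshup.

buchavshup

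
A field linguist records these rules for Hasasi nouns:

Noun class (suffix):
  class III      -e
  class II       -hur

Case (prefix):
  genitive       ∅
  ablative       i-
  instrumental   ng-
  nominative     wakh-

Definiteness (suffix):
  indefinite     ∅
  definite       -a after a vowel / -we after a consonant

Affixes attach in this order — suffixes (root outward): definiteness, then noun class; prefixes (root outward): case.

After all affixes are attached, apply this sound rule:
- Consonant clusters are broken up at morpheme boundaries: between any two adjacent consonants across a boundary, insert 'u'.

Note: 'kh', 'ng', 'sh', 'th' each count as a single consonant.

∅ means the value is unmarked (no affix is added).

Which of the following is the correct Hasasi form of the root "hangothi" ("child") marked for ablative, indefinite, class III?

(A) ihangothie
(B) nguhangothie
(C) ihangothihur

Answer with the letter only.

Attach case ablative i- → ihangothi.
definiteness = indefinite: zero marking, form stays ihangothi.
Attach noun class class III -e → ihangothie.
Epenthesis: no change.
So the correct form is ihangothie, option (A).
(B) nguhangothie is wrong: it uses instrumental instead of ablative for case.
(C) ihangothihur is wrong: it uses class II instead of class III for noun class.

A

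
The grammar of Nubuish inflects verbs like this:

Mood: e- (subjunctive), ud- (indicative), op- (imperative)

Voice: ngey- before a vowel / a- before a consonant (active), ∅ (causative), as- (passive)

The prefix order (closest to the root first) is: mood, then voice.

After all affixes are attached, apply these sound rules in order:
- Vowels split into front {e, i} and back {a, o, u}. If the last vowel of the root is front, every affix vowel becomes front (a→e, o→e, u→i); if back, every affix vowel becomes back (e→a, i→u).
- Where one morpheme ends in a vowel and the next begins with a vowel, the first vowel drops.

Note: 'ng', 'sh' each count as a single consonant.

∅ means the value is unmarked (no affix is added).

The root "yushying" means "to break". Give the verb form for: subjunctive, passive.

Attach mood subjunctive e- → eyushying.
Attach voice passive as- → aseyushying.
Apply vowel harmony: aseyushying → eseyushying.
Vowel deletion: no change.

eseyushying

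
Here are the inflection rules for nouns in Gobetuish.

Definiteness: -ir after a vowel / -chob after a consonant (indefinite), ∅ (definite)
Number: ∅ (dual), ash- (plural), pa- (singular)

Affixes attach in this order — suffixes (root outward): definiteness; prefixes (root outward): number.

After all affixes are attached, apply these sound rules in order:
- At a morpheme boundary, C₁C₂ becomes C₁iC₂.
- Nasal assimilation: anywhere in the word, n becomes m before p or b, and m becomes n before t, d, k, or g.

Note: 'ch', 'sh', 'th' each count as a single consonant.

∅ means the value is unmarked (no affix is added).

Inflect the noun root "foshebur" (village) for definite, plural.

Attach number plural ash- → ashfoshebur.
definiteness = definite: zero marking, form stays ashfoshebur.
Apply epenthesis: ashfoshebur → ashifoshebur.
Nasal assimilation: no change.

ashifoshebur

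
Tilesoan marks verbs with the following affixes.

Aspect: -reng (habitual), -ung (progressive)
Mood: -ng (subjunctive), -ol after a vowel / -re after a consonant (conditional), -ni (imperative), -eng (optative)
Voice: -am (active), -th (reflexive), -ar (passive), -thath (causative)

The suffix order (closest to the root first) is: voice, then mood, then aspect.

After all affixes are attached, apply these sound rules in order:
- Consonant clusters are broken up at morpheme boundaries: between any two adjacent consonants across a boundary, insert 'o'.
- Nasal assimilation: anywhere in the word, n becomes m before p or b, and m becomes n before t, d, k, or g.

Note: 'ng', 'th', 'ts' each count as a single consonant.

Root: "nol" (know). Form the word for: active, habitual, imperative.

Attach voice active -am → nolam.
Attach mood imperative -ni → nolamni.
Attach aspect habitual -reng → nolamnireng.
Apply epenthesis: nolamnireng → nolamonireng.
Nasal assimilation: no change.

nolamonireng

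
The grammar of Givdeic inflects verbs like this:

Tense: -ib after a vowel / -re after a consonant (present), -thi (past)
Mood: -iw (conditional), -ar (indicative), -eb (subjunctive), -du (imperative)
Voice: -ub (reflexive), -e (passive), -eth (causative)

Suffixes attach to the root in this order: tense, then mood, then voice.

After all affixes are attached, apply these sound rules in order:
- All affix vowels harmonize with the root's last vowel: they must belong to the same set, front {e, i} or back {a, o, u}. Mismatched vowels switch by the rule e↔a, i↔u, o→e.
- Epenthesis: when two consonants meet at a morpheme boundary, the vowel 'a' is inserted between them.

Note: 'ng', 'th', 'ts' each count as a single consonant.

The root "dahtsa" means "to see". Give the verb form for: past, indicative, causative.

Attach tense past -thi → dahtsathi.
Attach mood indicative -ar → dahtsathiar.
Attach voice causative -eth → dahtsathiareth.
Apply vowel harmony: dahtsathiareth → dahtsathuarath.
Epenthesis: no change.

dahtsathuarath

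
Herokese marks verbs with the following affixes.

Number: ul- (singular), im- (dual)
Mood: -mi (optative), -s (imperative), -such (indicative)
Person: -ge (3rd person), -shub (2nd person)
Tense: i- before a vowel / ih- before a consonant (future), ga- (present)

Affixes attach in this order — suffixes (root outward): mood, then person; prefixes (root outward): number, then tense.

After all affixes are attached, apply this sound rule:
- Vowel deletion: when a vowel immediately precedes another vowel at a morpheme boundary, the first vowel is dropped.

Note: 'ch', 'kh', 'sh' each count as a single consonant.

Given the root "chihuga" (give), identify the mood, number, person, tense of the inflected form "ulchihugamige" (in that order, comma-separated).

optative, singular, 3rd person, future

Segment: i-ul-chihuga-mi-ge.
mood: -mi → optative.
number: ul- → singular.
person: -ge → 3rd person.
tense: i/ih- → future.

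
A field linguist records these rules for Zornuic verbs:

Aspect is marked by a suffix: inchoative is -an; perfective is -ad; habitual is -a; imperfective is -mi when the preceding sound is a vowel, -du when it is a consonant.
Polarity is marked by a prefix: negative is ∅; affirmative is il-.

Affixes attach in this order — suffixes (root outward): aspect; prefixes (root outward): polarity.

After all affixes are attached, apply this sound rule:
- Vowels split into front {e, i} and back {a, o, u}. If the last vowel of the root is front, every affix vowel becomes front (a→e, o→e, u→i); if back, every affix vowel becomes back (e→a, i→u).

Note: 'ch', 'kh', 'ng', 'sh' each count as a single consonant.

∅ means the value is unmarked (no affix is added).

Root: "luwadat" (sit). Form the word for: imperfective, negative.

Attach aspect imperfective -du (after consonant 't') → luwadatdu.
polarity = negative: zero marking, form stays luwadatdu.
Vowel harmony: no change.

luwadatdu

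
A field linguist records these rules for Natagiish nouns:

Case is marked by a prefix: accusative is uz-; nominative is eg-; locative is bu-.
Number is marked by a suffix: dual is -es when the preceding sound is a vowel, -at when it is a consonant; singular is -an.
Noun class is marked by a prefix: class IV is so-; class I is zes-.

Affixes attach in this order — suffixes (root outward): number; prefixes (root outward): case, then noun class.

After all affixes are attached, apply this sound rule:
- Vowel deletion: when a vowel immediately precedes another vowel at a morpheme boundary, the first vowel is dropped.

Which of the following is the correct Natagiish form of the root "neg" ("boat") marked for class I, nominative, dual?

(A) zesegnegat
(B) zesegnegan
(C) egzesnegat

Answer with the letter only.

A

Attach case nominative eg- → egneg.
Attach noun class class I zes- → zesegneg.
Attach number dual -at (after consonant 'g') → zesegnegat.
Vowel deletion: no change.
So the correct form is zesegnegat, option (A).
(B) zesegnegan is wrong: it uses singular instead of dual for number.
(C) egzesnegat is wrong: it has the affixes in the wrong order.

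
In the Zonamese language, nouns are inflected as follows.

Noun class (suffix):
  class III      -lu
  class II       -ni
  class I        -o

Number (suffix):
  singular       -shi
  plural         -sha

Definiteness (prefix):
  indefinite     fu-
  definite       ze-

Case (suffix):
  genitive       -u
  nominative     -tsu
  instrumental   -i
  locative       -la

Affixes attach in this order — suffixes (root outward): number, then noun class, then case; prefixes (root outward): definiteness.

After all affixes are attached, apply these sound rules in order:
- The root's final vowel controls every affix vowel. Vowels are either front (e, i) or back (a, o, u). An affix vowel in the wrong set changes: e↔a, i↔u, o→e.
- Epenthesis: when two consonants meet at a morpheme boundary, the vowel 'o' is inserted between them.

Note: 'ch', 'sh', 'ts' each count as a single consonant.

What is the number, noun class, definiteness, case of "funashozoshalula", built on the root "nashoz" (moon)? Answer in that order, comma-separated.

Segment: fu-nashoz-sha-lu-la.
number: -sha → plural.
noun class: -lu → class III.
definiteness: fu- → indefinite.
case: -la → locative.

plural, class III, indefinite, locative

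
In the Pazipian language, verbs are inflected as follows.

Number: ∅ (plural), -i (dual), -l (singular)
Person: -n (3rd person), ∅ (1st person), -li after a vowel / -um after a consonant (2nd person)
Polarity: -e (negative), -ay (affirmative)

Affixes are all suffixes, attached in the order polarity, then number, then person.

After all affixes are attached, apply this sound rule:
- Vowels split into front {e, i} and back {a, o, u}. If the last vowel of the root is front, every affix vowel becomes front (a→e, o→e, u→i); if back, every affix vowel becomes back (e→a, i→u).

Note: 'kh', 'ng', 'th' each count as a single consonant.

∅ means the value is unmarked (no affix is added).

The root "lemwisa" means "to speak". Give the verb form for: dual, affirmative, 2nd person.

lemwisaayulu

Attach polarity affirmative -ay → lemwisaay.
Attach number dual -i → lemwisaayi.
Attach person 2nd person -li (after vowel 'i') → lemwisaayili.
Apply vowel harmony: lemwisaayili → lemwisaayulu.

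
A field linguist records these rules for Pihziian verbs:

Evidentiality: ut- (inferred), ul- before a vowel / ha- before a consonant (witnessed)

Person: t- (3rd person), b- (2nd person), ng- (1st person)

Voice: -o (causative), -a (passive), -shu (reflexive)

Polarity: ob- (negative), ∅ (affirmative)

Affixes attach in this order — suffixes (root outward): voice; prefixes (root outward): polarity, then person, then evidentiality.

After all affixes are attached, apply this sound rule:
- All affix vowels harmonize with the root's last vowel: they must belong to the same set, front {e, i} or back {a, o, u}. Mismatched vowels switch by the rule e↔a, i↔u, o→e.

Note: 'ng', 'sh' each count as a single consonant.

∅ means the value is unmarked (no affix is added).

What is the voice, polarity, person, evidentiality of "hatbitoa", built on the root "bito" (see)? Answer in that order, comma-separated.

passive, affirmative, 3rd person, witnessed

Segment: ha-t-bito-a.
voice: -a → passive.
polarity: ∅ → affirmative.
person: t- → 3rd person.
evidentiality: ul/ha- → witnessed.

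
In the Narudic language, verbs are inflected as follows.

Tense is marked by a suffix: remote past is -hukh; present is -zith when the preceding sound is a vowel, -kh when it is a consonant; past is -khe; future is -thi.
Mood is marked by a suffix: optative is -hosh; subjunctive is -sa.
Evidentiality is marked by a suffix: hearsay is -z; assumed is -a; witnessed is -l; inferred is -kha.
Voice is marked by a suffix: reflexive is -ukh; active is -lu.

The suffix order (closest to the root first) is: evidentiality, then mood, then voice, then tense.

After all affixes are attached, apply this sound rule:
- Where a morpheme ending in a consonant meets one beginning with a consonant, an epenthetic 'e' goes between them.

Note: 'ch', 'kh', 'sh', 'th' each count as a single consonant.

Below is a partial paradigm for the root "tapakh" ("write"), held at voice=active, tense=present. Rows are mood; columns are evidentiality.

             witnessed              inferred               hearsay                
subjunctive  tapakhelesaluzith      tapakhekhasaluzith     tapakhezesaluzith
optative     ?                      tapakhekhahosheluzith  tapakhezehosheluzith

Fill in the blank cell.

Attach evidentiality witnessed -l → tapakhl.
Attach mood optative -hosh → tapakhlhosh.
Attach voice active -lu → tapakhlhoshlu.
Attach tense present -zith (after vowel 'u') → tapakhlhoshluzith.
Apply epenthesis: tapakhlhoshluzith → tapakhelehosheluzith.

tapakhelehosheluzith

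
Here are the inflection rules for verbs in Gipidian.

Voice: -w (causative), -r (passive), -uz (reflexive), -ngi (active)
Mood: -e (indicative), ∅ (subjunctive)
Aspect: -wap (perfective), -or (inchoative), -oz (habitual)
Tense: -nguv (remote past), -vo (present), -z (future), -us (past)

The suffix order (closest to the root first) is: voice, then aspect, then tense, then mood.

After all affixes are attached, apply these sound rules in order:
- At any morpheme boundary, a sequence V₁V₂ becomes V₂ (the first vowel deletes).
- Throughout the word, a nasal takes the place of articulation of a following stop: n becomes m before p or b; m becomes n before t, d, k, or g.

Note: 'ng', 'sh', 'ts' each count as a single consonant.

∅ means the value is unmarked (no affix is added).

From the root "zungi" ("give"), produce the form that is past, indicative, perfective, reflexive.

Attach voice reflexive -uz → zungiuz.
Attach aspect perfective -wap → zungiuzwap.
Attach tense past -us → zungiuzwapus.
Attach mood indicative -e → zungiuzwapuse.
Apply vowel deletion: zungiuzwapuse → zunguzwapuse.
Nasal assimilation: no change.

zunguzwapuse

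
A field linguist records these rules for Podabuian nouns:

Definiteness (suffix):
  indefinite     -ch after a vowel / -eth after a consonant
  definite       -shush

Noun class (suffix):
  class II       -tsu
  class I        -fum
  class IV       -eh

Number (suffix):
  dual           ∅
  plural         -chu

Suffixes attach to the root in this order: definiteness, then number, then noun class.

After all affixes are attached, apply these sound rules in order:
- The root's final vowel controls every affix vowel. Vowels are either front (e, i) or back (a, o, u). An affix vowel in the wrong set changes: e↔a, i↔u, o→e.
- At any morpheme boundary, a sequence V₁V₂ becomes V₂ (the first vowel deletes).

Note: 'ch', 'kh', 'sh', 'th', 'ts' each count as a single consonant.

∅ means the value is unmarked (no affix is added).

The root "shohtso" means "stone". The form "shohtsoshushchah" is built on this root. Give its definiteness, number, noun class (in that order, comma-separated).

Segment: shohtso-shush-chu-eh.
definiteness: -shush → definite.
number: -chu → plural.
noun class: -eh → class IV.

definite, plural, class IV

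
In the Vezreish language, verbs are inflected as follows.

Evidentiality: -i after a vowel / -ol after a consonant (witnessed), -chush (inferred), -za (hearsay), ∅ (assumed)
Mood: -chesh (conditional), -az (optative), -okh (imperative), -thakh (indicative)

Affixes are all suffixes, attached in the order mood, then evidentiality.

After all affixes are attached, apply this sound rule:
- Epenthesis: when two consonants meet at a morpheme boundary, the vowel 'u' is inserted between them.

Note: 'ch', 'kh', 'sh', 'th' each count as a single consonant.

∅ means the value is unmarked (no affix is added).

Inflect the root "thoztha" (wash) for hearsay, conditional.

thozthacheshuza

Attach mood conditional -chesh → thozthachesh.
Attach evidentiality hearsay -za → thozthacheshza.
Apply epenthesis: thozthacheshza → thozthacheshuza.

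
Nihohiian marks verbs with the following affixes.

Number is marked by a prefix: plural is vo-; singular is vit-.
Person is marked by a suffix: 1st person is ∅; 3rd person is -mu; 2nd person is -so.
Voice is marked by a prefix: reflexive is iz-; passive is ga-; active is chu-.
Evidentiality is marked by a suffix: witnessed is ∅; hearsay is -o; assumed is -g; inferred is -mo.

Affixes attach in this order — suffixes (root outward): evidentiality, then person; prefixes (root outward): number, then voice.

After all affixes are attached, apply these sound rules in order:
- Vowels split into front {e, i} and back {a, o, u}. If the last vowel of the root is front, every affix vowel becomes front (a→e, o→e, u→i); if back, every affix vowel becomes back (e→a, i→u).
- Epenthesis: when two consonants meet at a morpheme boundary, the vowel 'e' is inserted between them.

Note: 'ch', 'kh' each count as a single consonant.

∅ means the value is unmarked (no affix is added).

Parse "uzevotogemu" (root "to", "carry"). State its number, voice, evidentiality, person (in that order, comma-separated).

Segment: iz-vo-to-g-mu.
number: vo- → plural.
voice: iz- → reflexive.
evidentiality: -g → assumed.
person: -mu → 3rd person.

plural, reflexive, assumed, 3rd person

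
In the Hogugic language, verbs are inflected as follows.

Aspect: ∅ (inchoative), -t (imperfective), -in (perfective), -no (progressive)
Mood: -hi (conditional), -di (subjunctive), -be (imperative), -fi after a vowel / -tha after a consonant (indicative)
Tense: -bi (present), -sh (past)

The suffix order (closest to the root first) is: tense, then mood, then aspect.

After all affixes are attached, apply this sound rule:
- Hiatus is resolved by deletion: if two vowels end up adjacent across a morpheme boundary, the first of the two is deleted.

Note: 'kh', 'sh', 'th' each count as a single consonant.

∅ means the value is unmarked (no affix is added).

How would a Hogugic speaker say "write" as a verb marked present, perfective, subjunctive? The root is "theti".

Attach tense present -bi → thetibi.
Attach mood subjunctive -di → thetibidi.
Attach aspect perfective -in → thetibidiin.
Apply vowel deletion: thetibidiin → thetibidin.

thetibidin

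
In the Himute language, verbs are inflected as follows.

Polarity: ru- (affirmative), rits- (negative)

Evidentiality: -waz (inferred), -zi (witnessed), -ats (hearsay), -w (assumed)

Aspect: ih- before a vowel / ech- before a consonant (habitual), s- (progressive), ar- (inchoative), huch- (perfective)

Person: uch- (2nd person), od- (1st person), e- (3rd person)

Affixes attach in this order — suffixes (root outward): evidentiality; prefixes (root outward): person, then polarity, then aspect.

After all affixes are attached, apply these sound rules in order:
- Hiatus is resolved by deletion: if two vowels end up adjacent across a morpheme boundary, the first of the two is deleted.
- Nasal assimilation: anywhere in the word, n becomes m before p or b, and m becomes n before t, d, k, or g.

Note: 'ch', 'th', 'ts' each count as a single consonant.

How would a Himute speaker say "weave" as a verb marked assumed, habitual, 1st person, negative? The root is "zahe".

Attach person 1st person od- → odzahe.
Attach evidentiality assumed -w → odzahew.
Attach polarity negative rits- → ritsodzahew.
Attach aspect habitual ech- (before consonant 'r') → echritsodzahew.
Vowel deletion: no change.
Nasal assimilation: no change.

echritsodzahew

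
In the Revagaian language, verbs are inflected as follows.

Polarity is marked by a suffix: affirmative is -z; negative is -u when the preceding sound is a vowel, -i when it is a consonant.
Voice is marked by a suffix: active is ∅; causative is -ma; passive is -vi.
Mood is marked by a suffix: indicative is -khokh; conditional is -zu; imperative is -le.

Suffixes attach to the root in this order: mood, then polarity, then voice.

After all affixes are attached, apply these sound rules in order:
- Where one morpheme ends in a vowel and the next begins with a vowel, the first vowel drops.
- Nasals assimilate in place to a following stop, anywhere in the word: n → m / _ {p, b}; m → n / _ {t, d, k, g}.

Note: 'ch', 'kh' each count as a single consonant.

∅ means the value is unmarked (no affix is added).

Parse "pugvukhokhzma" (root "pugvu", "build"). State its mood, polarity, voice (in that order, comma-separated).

indicative, affirmative, causative

Segment: pugvu-khokh-z-ma.
mood: -khokh → indicative.
polarity: -z → affirmative.
voice: -ma → causative.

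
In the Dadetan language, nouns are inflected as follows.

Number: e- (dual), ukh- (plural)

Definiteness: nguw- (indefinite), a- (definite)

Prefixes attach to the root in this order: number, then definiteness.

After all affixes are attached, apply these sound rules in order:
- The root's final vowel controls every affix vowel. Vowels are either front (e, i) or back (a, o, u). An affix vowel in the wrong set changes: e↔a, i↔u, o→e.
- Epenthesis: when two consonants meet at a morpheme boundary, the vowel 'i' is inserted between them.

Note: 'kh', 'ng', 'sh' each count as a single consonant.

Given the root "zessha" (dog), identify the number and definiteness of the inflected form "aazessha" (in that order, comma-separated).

Segment: a-e-zessha.
number: e- → dual.
definiteness: a- → definite.

dual, definite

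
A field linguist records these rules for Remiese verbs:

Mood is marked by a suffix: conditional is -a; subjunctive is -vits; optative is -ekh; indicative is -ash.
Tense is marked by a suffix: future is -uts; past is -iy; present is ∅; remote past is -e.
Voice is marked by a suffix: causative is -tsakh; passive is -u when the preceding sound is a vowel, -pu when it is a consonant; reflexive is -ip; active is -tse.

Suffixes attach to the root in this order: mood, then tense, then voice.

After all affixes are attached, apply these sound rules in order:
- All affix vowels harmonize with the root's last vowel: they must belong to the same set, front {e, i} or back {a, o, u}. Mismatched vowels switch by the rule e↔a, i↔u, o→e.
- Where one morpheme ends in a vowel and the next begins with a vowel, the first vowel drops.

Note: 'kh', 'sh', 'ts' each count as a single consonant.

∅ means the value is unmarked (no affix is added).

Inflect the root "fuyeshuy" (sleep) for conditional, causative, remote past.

Attach mood conditional -a → fuyeshuya.
Attach tense remote past -e → fuyeshuyae.
Attach voice causative -tsakh → fuyeshuyaetsakh.
Apply vowel harmony: fuyeshuyaetsakh → fuyeshuyaatsakh.
Apply vowel deletion: fuyeshuyaatsakh → fuyeshuyatsakh.

fuyeshuyatsakh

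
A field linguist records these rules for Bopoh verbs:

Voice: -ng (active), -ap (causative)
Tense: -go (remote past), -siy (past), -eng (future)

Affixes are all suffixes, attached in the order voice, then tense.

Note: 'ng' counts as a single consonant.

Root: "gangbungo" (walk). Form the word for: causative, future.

gangbungoapeng

Attach voice causative -ap → gangbungoap.
Attach tense future -eng → gangbungoapeng.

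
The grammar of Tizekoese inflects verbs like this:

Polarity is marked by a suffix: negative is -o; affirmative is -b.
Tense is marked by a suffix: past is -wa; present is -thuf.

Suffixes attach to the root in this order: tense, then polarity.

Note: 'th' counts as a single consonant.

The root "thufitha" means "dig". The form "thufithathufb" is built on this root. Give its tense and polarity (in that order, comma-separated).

present, affirmative

Segment: thufitha-thuf-b.
tense: -thuf → present.
polarity: -b → affirmative.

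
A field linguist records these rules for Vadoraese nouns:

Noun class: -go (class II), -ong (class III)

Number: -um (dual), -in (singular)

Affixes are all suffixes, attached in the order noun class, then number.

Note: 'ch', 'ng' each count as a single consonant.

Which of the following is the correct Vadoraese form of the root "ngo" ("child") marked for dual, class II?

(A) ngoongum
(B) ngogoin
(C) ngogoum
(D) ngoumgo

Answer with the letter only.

C

Attach noun class class II -go → ngogo.
Attach number dual -um → ngogoum.
So the correct form is ngogoum, option (C).
(B) ngogoin is wrong: it uses singular instead of dual for number.
(D) ngoumgo is wrong: it has the affixes in the wrong order.
(A) ngoongum is wrong: it uses class III instead of class II for noun class.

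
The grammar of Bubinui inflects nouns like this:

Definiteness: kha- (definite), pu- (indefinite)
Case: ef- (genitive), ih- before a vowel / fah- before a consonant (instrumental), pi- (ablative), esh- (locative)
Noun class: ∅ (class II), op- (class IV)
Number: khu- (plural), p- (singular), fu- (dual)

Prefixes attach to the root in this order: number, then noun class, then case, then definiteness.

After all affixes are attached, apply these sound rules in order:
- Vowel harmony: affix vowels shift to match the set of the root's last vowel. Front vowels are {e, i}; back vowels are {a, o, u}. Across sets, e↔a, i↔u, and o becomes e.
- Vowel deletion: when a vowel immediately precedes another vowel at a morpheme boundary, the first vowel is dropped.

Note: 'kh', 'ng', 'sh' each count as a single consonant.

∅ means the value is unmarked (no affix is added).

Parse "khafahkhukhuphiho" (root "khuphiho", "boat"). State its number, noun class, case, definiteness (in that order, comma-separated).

Segment: kha-fah-khu-khuphiho.
number: khu- → plural.
noun class: ∅ → class II.
case: ih/fah- → instrumental.
definiteness: kha- → definite.

plural, class II, instrumental, definite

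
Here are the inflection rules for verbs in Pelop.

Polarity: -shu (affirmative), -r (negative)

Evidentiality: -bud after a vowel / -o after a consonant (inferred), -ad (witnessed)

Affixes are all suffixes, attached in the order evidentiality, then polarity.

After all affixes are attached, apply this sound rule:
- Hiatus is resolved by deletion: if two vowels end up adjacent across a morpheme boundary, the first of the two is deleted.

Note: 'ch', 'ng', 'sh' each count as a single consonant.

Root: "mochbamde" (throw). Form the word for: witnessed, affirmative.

Attach evidentiality witnessed -ad → mochbamdead.
Attach polarity affirmative -shu → mochbamdeadshu.
Apply vowel deletion: mochbamdeadshu → mochbamdadshu.

mochbamdadshu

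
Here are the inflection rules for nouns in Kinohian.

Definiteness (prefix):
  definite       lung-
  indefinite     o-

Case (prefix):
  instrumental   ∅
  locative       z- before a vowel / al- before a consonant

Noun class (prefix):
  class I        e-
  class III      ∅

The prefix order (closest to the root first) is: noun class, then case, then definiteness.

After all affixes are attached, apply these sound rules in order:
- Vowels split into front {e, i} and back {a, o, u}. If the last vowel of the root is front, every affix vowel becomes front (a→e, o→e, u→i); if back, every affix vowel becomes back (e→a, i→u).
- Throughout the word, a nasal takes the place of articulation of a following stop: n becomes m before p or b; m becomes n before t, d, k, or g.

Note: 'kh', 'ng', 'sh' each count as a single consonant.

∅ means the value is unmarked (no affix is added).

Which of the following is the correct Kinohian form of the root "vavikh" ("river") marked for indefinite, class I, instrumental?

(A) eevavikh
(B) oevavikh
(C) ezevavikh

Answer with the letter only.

Attach noun class class I e- → evavikh.
case = instrumental: zero marking, form stays evavikh.
Attach definiteness indefinite o- → oevavikh.
Apply vowel harmony: oevavikh → eevavikh.
Nasal assimilation: no change.
So the correct form is eevavikh, option (A).
(B) oevavikh is wrong: it fails to apply the sound rule(s).
(C) ezevavikh is wrong: it uses locative instead of instrumental for case.

A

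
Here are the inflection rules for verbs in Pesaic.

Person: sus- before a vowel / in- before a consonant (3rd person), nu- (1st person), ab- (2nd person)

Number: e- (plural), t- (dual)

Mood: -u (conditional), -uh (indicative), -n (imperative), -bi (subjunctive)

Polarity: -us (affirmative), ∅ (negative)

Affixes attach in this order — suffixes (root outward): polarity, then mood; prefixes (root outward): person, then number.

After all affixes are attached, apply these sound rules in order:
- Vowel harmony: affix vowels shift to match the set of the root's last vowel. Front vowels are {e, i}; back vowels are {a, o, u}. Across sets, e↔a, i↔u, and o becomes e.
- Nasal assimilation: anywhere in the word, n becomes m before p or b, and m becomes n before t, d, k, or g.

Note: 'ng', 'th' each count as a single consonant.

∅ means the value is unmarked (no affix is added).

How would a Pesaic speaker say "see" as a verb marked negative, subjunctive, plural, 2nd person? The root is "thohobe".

eebthohobebi

Attach person 2nd person ab- → abthohobe.
polarity = negative: zero marking, form stays abthohobe.
Attach number plural e- → eabthohobe.
Attach mood subjunctive -bi → eabthohobebi.
Apply vowel harmony: eabthohobebi → eebthohobebi.
Nasal assimilation: no change.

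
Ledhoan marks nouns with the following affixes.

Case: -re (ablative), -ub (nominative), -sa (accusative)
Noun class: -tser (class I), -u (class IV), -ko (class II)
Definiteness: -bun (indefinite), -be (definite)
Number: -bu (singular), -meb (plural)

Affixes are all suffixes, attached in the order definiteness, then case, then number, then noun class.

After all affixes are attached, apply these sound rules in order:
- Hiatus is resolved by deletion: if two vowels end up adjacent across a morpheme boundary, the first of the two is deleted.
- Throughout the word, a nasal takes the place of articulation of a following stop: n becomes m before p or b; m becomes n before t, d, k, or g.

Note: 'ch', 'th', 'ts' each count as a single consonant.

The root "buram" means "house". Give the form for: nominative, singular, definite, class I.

burambubbutser

Attach definiteness definite -be → burambe.
Attach case nominative -ub → burambeub.
Attach number singular -bu → burambeubbu.
Attach noun class class I -tser → burambeubbutser.
Apply vowel deletion: burambeubbutser → burambubbutser.
Nasal assimilation: no change.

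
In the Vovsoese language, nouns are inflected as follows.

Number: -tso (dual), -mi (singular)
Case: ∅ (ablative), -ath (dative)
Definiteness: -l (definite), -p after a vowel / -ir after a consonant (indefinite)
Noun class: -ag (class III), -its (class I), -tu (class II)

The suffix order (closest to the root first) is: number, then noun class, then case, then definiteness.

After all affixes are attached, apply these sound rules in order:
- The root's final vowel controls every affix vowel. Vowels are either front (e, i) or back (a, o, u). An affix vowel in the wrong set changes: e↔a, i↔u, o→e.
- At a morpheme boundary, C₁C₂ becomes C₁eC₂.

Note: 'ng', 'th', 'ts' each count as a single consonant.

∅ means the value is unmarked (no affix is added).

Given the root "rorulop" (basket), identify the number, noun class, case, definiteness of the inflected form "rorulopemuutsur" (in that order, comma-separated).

Segment: rorulop-mi-its-ir.
number: -mi → singular.
noun class: -its → class I.
case: ∅ → ablative.
definiteness: -p/ir → indefinite.

singular, class I, ablative, indefinite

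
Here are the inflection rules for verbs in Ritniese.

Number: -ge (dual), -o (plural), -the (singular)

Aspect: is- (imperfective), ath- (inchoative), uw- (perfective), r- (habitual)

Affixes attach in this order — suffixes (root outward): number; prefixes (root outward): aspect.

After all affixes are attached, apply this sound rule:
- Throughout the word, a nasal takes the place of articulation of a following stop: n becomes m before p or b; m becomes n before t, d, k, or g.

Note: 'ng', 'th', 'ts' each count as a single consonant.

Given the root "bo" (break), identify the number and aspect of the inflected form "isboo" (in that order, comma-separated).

plural, imperfective

Segment: is-bo-o.
number: -o → plural.
aspect: is- → imperfective.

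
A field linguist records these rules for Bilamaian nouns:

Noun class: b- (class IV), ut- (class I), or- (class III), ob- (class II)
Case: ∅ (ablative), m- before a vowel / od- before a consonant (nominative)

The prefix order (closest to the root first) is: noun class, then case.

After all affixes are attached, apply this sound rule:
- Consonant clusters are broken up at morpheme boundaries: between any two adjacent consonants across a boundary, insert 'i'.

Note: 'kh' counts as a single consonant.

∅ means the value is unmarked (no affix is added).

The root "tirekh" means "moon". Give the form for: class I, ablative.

utitirekh

Attach noun class class I ut- → uttirekh.
case = ablative: zero marking, form stays uttirekh.
Apply epenthesis: uttirekh → utitirekh.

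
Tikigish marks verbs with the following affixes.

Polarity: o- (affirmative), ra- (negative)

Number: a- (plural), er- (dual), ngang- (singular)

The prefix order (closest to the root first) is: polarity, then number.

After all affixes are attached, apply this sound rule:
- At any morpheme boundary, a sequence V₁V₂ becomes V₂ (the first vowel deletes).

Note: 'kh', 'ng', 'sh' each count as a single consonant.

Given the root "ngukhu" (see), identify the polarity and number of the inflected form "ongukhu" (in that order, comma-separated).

affirmative, plural

Segment: a-o-ngukhu.
polarity: o- → affirmative.
number: a- → plural.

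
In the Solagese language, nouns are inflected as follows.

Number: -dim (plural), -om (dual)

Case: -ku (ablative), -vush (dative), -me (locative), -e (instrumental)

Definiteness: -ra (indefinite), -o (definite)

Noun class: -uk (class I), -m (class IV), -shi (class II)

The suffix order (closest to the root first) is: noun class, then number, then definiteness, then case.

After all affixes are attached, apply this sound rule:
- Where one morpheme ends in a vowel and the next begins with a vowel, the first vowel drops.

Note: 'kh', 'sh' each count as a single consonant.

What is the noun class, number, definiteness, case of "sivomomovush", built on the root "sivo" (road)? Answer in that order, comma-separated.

class IV, dual, definite, dative

Segment: sivo-m-om-o-vush.
noun class: -m → class IV.
number: -om → dual.
definiteness: -o → definite.
case: -vush → dative.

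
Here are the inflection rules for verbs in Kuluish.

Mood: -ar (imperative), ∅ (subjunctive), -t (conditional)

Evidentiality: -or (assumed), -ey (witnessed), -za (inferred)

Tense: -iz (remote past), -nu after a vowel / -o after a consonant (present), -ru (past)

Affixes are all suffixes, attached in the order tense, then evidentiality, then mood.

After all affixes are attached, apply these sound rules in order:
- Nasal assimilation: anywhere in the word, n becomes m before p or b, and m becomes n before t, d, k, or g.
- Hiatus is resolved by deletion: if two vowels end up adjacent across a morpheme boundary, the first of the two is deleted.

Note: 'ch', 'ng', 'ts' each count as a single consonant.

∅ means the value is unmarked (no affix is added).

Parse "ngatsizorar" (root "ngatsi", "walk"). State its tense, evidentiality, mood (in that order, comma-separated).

remote past, assumed, imperative

Segment: ngatsi-iz-or-ar.
tense: -iz → remote past.
evidentiality: -or → assumed.
mood: -ar → imperative.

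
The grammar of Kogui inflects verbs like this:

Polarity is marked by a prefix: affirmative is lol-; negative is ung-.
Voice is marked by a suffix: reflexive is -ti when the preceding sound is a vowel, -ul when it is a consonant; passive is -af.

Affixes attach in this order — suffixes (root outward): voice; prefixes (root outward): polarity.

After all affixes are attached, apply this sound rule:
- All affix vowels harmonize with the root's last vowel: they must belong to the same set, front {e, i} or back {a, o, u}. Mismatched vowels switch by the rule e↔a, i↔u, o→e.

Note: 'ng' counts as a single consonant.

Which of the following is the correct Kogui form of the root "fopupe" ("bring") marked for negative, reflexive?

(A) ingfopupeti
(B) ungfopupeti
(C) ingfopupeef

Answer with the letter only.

Attach polarity negative ung- → ungfopupe.
Attach voice reflexive -ti (after vowel 'e') → ungfopupeti.
Apply vowel harmony: ungfopupeti → ingfopupeti.
So the correct form is ingfopupeti, option (A).
(B) ungfopupeti is wrong: it fails to apply the sound rule(s).
(C) ingfopupeef is wrong: it uses passive instead of reflexive for voice.

A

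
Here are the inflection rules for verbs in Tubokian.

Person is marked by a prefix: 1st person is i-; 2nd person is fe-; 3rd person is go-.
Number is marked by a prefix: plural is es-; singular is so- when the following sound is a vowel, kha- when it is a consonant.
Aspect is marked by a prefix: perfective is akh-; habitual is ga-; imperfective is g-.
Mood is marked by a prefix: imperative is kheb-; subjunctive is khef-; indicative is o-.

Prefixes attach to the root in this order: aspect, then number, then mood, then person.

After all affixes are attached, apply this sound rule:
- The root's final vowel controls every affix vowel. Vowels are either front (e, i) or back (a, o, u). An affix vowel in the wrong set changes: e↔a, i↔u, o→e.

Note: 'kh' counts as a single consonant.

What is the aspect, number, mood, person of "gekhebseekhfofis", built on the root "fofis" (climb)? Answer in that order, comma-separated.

Segment: go-kheb-so-akh-fofis.
aspect: akh- → perfective.
number: so/kha- → singular.
mood: kheb- → imperative.
person: go- → 3rd person.

perfective, singular, imperative, 3rd person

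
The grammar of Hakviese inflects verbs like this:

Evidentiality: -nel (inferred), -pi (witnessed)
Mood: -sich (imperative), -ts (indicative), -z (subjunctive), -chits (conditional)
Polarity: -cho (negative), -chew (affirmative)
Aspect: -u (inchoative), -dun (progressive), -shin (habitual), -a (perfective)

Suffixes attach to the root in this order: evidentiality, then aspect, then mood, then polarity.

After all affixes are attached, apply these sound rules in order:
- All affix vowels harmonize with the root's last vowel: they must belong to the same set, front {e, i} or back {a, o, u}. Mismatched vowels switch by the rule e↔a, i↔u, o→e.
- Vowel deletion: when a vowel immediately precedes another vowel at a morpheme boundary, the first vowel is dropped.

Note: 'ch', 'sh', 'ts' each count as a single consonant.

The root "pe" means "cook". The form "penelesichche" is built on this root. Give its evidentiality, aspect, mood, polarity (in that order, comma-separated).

inferred, perfective, imperative, negative

Segment: pe-nel-a-sich-cho.
evidentiality: -nel → inferred.
aspect: -a → perfective.
mood: -sich → imperative.
polarity: -cho → negative.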